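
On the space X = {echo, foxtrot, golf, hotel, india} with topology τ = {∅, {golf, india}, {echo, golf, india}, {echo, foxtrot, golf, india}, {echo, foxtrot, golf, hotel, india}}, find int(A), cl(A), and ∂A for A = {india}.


int(A) = ∅, cl(A) = {echo, foxtrot, golf, hotel, india}, ∂A = {echo, foxtrot, golf, hotel, india}.

Closed sets in (X, τ) are complements of opens:
  closed(X, τ) = {∅, {hotel}, {foxtrot, hotel}, {echo, foxtrot, hotel}, {echo, foxtrot, golf, hotel, india}}.
int(A) = ⋃ {U ∈ τ : U ⊆ A}. Opens contained in A: ∅.
Taking the union of these: int(A) = ∅.
cl(A) = ⋂ {C closed : A ⊆ C}. Closed sets containing A: {echo, foxtrot, golf, hotel, india}.
Intersecting these: cl(A) = {echo, foxtrot, golf, hotel, india}.
∂A = cl(A) ∖ int(A) = {echo, foxtrot, golf, hotel, india} ∖ ∅ = {echo, foxtrot, golf, hotel, india}.


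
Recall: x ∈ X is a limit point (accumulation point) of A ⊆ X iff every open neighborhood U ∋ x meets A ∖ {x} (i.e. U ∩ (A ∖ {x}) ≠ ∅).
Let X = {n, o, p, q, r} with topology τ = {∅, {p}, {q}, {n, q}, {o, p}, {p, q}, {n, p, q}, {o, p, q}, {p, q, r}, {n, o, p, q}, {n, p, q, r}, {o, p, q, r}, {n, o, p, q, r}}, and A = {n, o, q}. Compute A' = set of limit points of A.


A' = {n, r}

For each x ∈ X, list the open sets U ∈ τ with x ∈ U, then check whether U ∩ (A ∖ {x}) ≠ ∅ for every such U.
  x = n: opens ∋ x are {n, q}, {n, p, q}, {n, o, p, q}, {n, p, q, r}, {n, o, p, q, r}; each meets A ∖ {n}, so x IS a limit point.
  x = o: open {o, p} ∋ x has {o, p} ∩ (A ∖ {o}) = ∅, so x is NOT a limit point.
  x = p: open {p} ∋ x has {p} ∩ (A ∖ {p}) = ∅, so x is NOT a limit point.
  x = q: open {q} ∋ x has {q} ∩ (A ∖ {q}) = ∅, so x is NOT a limit point.
  x = r: opens ∋ x are {p, q, r}, {n, p, q, r}, {o, p, q, r}, {n, o, p, q, r}; each meets A ∖ {r}, so x IS a limit point.
Collecting: A' = {n, r}.


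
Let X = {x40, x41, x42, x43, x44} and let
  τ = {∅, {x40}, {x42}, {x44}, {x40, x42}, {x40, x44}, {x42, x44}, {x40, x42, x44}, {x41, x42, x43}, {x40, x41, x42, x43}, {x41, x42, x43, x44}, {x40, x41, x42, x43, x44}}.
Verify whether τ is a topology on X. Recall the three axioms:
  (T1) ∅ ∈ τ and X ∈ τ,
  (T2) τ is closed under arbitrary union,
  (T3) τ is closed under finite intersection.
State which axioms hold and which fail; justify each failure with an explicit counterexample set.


τ IS a topology on X.

Axiom (T1): ∅ ∈ τ? Yes; X ∈ τ? Yes.
Axiom (T2/T3): check pairwise unions and intersections of members of τ.
All pairwise intersections and unions checked — each lies in τ. Therefore τ satisfies (T1), (T2), (T3): it IS a topology on X.


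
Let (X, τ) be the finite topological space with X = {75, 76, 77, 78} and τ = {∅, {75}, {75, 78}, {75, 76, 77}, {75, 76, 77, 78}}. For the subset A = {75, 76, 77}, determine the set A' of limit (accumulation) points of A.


A' = {76, 77, 78}

For each x ∈ X, list the open sets U ∈ τ with x ∈ U, then check whether U ∩ (A ∖ {x}) ≠ ∅ for every such U.
  x = 75: open {75} ∋ x has {75} ∩ (A ∖ {75}) = ∅, so x is NOT a limit point.
  x = 76: opens ∋ x are {75, 76, 77}, {75, 76, 77, 78}; each meets A ∖ {76}, so x IS a limit point.
  x = 77: opens ∋ x are {75, 76, 77}, {75, 76, 77, 78}; each meets A ∖ {77}, so x IS a limit point.
  x = 78: opens ∋ x are {75, 78}, {75, 76, 77, 78}; each meets A ∖ {78}, so x IS a limit point.
Collecting: A' = {76, 77, 78}.


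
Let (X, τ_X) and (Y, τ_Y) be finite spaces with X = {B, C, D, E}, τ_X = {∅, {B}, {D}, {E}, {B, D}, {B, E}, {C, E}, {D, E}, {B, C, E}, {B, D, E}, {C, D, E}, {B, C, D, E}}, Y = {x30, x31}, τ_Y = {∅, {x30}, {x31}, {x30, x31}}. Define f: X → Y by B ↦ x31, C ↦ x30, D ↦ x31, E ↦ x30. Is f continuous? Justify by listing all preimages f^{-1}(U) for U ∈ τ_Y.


f IS continuous.

Compute f^{-1}(U) for each U ∈ τ_Y:
  U = ∅: f^{-1}(U) = ∅ ∈ τ_X ✓.
  U = {x30}: f^{-1}(U) = {C, E} ∈ τ_X ✓.
  U = {x31}: f^{-1}(U) = {B, D} ∈ τ_X ✓.
  U = {x30, x31}: f^{-1}(U) = {B, C, D, E} ∈ τ_X ✓.
Every preimage lies in τ_X, so f IS continuous.


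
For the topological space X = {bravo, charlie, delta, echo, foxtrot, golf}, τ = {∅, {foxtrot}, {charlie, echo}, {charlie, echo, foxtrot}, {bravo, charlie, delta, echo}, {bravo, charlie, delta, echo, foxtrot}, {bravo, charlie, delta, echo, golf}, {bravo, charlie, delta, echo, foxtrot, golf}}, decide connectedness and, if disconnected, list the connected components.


(X, τ) is disconnected; components = [{foxtrot}, {bravo, charlie, delta, echo, golf}].

Find clopen sets (U ∈ τ with X ∖ U ∈ τ):
  U = ∅, X ∖ U = {bravo, charlie, delta, echo, foxtrot, golf} — both open, so U is clopen.
  U = {foxtrot}, X ∖ U = {bravo, charlie, delta, echo, golf} — both open, so U is clopen.
  U = {bravo, charlie, delta, echo, golf}, X ∖ U = {foxtrot} — both open, so U is clopen.
  U = {bravo, charlie, delta, echo, foxtrot, golf}, X ∖ U = ∅ — both open, so U is clopen.
Nontrivial clopen(s) exist: e.g. {foxtrot}. So (X, τ) is disconnected.
Compute connected components by grouping points that agree on all clopens:
  component: {foxtrot}
  component: {bravo, charlie, delta, echo, golf}


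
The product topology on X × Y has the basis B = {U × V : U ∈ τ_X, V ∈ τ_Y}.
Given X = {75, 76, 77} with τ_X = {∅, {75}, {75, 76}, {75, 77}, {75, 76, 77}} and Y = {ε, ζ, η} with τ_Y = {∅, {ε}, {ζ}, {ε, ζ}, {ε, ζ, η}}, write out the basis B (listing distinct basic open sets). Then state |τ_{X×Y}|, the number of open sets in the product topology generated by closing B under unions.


Basis B = {∅ × ∅, {75} × {ε}, {75} × {ζ}, {75} × {ε, ζ}, {75, 76} × {ε}, {75, 77} × {ε}, {75, 76} × {ζ}, {75, 77} × {ζ}, {75} × {ε, ζ, η}, {75, 76, 77} × {ε}, {75, 76, 77} × {ζ}, {75, 76} × {ε, ζ}, {75, 77} × {ε, ζ}, {75, 76} × {ε, ζ, η}, {75, 77} × {ε, ζ, η}, {75, 76, 77} × {ε, ζ}, {75, 76, 77} × {ε, ζ, η}}; |τ_{X×Y}| = 50.

Enumerate products U × V with U ∈ τ_X, V ∈ τ_Y (deduplicated):
  ∅ × ∅ = {} (∅)
  {75} × {ε} = {(75,ε)}
  {75} × {ζ} = {(75,ζ)}
  {75} × {ε, ζ} = {(75,ε), (75,ζ)}
  {75, 76} × {ε} = {(75,ε), (76,ε)}
  {75, 77} × {ε} = {(75,ε), (77,ε)}
  {75, 76} × {ζ} = {(75,ζ), (76,ζ)}
  {75, 77} × {ζ} = {(75,ζ), (77,ζ)}
  {75} × {ε, ζ, η} = {(75,ε), (75,ζ), (75,η)}
  {75, 76, 77} × {ε} = {(75,ε), (76,ε), (77,ε)}
  {75, 76, 77} × {ζ} = {(75,ζ), (76,ζ), (77,ζ)}
  {75, 76} × {ε, ζ} = {(75,ε), (75,ζ), (76,ε), (76,ζ)}
  {75, 77} × {ε, ζ} = {(75,ε), (75,ζ), (77,ε), (77,ζ)}
  {75, 76} × {ε, ζ, η} = {(75,ε), (75,ζ), (75,η), (76,ε), (76,ζ), (76,η)}
  {75, 77} × {ε, ζ, η} = {(75,ε), (75,ζ), (75,η), (77,ε), (77,ζ), (77,η)}
  {75, 76, 77} × {ε, ζ} = {(75,ε), (75,ζ), (76,ε), (76,ζ), (77,ε), (77,ζ)}
  {75, 76, 77} × {ε, ζ, η} = {(75,ε), (75,ζ), (75,η), (76,ε), (76,ζ), (76,η), (77,ε), (77,ζ), (77,η)}
These 17 distinct sets form the basis B.
Close under arbitrary unions to get τ_{X×Y}; counting gives |τ_{X×Y}| = 50.


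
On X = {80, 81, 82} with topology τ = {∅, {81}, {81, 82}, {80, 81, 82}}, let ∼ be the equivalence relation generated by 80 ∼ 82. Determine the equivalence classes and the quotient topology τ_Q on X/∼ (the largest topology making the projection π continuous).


X/∼ = {[80=82], [81]}; |τ_Q| = 3.

Equivalence classes: [80=82], [81].
Quotient map π: X → X/∼ sends 80 ↦ [80=82], 81 ↦ [81], 82 ↦ [80=82].
For each subset V ⊆ X/∼, compute π^{-1}(V) ⊆ X and check whether π^{-1}(V) ∈ τ. V is open in τ_Q iff π^{-1}(V) ∈ τ.
  V = {}: π^{-1}(V) = ∅ ∈ τ ✓.
  V = {[80=82]}: π^{-1}(V) = {80, 82} ∉ τ ✗.
  V = {[81]}: π^{-1}(V) = {81} ∈ τ ✓.
  V = {[80=82], [81]}: π^{-1}(V) = {80, 81, 82} ∈ τ ✓.
Open sets in the quotient: τ_Q = {{}, {[81]}, {[80=82], [81]}} (3 elements).


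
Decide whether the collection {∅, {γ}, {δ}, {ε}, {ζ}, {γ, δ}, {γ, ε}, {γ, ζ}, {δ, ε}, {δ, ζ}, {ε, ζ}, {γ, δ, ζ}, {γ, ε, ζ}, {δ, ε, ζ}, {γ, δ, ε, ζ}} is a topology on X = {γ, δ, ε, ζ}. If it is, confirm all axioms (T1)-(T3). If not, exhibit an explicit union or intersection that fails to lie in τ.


τ is NOT a topology on X.

Axiom (T1): ∅ ∈ τ? Yes; X ∈ τ? Yes.
Axiom (T2/T3): check pairwise unions and intersections of members of τ.
Counterexample for (T2): {γ} ∪ {δ, ε} = {γ, δ, ε} ∉ τ. Therefore τ is NOT a topology.


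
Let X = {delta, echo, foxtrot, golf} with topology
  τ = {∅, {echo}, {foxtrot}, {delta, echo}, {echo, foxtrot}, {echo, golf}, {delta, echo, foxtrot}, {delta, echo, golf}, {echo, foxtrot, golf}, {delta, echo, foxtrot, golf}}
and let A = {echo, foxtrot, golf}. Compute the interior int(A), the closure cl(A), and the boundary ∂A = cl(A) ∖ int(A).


int(A) = {echo, foxtrot, golf}, cl(A) = {delta, echo, foxtrot, golf}, ∂A = {delta}.

Closed sets in (X, τ) are complements of opens:
  closed(X, τ) = {∅, {delta}, {foxtrot}, {golf}, {delta, foxtrot}, {delta, golf}, {foxtrot, golf}, {delta, echo, golf}, {delta, foxtrot, golf}, {delta, echo, foxtrot, golf}}.
int(A) = ⋃ {U ∈ τ : U ⊆ A}. Opens contained in A: ∅, {echo}, {foxtrot}, {echo, foxtrot}, {echo, golf}, {echo, foxtrot, golf}.
Taking the union of these: int(A) = {echo, foxtrot, golf}.
cl(A) = ⋂ {C closed : A ⊆ C}. Closed sets containing A: {delta, echo, foxtrot, golf}.
Intersecting these: cl(A) = {delta, echo, foxtrot, golf}.
∂A = cl(A) ∖ int(A) = {delta, echo, foxtrot, golf} ∖ {echo, foxtrot, golf} = {delta}.


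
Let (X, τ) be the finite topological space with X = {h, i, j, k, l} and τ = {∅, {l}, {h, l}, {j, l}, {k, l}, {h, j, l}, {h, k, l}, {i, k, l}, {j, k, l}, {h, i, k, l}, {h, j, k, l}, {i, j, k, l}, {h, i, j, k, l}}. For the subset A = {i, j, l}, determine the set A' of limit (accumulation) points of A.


A' = {h, i, j, k}

For each x ∈ X, list the open sets U ∈ τ with x ∈ U, then check whether U ∩ (A ∖ {x}) ≠ ∅ for every such U.
  x = h: opens ∋ x are {h, l}, {h, j, l}, {h, k, l}, {h, i, k, l}, {h, j, k, l}, {h, i, j, k, l}; each meets A ∖ {h}, so x IS a limit point.
  x = i: opens ∋ x are {i, k, l}, {h, i, k, l}, {i, j, k, l}, {h, i, j, k, l}; each meets A ∖ {i}, so x IS a limit point.
  x = j: opens ∋ x are {j, l}, {h, j, l}, {j, k, l}, {h, j, k, l}, {i, j, k, l}, {h, i, j, k, l}; each meets A ∖ {j}, so x IS a limit point.
  x = k: opens ∋ x are {k, l}, {h, k, l}, {i, k, l}, {j, k, l}, {h, i, k, l}, {h, j, k, l}, {i, j, k, l}, {h, i, j, k, l}; each meets A ∖ {k}, so x IS a limit point.
  x = l: open {l} ∋ x has {l} ∩ (A ∖ {l}) = ∅, so x is NOT a limit point.
Collecting: A' = {h, i, j, k}.


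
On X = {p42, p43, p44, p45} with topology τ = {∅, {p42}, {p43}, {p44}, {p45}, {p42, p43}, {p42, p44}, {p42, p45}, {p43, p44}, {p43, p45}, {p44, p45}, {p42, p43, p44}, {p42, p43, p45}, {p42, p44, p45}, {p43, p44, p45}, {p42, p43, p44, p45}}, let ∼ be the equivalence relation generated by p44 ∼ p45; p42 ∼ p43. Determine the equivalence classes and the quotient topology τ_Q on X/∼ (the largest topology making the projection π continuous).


X/∼ = {[p42=p43], [p44=p45]}; |τ_Q| = 4.

Equivalence classes: [p42=p43], [p44=p45].
Quotient map π: X → X/∼ sends p42 ↦ [p42=p43], p43 ↦ [p42=p43], p44 ↦ [p44=p45], p45 ↦ [p44=p45].
For each subset V ⊆ X/∼, compute π^{-1}(V) ⊆ X and check whether π^{-1}(V) ∈ τ. V is open in τ_Q iff π^{-1}(V) ∈ τ.
  V = {}: π^{-1}(V) = ∅ ∈ τ ✓.
  V = {[p42=p43]}: π^{-1}(V) = {p42, p43} ∈ τ ✓.
  V = {[p44=p45]}: π^{-1}(V) = {p44, p45} ∈ τ ✓.
  V = {[p42=p43], [p44=p45]}: π^{-1}(V) = {p42, p43, p44, p45} ∈ τ ✓.
Open sets in the quotient: τ_Q = {{}, {[p42=p43]}, {[p44=p45]}, {[p42=p43], [p44=p45]}} (4 elements).


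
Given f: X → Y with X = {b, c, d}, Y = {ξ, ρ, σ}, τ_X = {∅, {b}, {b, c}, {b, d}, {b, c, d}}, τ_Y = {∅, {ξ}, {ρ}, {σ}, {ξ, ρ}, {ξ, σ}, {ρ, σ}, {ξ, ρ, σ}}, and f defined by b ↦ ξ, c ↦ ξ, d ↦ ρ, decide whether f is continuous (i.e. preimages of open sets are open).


f is NOT continuous.

Compute f^{-1}(U) for each U ∈ τ_Y:
  U = ∅: f^{-1}(U) = ∅ ∈ τ_X ✓.
  U = {ξ}: f^{-1}(U) = {b, c} ∈ τ_X ✓.
  U = {ρ}: f^{-1}(U) = {d} ∉ τ_X ✗.
  U = {σ}: f^{-1}(U) = ∅ ∈ τ_X ✓.
  U = {ξ, ρ}: f^{-1}(U) = {b, c, d} ∈ τ_X ✓.
  U = {ξ, σ}: f^{-1}(U) = {b, c} ∈ τ_X ✓.
  U = {ρ, σ}: f^{-1}(U) = {d} ∉ τ_X ✗.
  U = {ξ, ρ, σ}: f^{-1}(U) = {b, c, d} ∈ τ_X ✓.
Found U = {ρ} with f^{-1}(U) = {d} not in τ_X. Therefore f is NOT continuous.


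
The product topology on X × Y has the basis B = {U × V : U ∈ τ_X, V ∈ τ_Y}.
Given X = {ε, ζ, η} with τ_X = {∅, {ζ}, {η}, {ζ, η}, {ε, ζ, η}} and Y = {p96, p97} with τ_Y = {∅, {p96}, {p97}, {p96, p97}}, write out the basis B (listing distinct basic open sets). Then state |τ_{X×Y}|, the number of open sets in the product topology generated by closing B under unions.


Basis B = {∅ × ∅, {ζ} × {p96}, {ζ} × {p97}, {η} × {p96}, {η} × {p97}, {ζ} × {p96, p97}, {ζ, η} × {p96}, {ζ, η} × {p97}, {η} × {p96, p97}, {ε, ζ, η} × {p96}, {ε, ζ, η} × {p97}, {ζ, η} × {p96, p97}, {ε, ζ, η} × {p96, p97}}; |τ_{X×Y}| = 25.

Enumerate products U × V with U ∈ τ_X, V ∈ τ_Y (deduplicated):
  ∅ × ∅ = {} (∅)
  {ζ} × {p96} = {(ζ,p96)}
  {ζ} × {p97} = {(ζ,p97)}
  {η} × {p96} = {(η,p96)}
  {η} × {p97} = {(η,p97)}
  {ζ} × {p96, p97} = {(ζ,p96), (ζ,p97)}
  {ζ, η} × {p96} = {(ζ,p96), (η,p96)}
  {ζ, η} × {p97} = {(ζ,p97), (η,p97)}
  {η} × {p96, p97} = {(η,p96), (η,p97)}
  {ε, ζ, η} × {p96} = {(ε,p96), (ζ,p96), (η,p96)}
  {ε, ζ, η} × {p97} = {(ε,p97), (ζ,p97), (η,p97)}
  {ζ, η} × {p96, p97} = {(ζ,p96), (ζ,p97), (η,p96), (η,p97)}
  {ε, ζ, η} × {p96, p97} = {(ε,p96), (ε,p97), (ζ,p96), (ζ,p97), (η,p96), (η,p97)}
These 13 distinct sets form the basis B.
Close under arbitrary unions to get τ_{X×Y}; counting gives |τ_{X×Y}| = 25.


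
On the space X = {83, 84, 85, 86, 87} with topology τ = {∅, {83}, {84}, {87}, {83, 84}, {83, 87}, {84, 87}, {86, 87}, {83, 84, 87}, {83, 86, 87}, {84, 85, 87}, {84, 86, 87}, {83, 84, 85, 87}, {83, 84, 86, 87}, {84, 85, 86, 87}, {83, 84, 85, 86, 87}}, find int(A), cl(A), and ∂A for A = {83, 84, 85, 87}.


int(A) = {83, 84, 85, 87}, cl(A) = {83, 84, 85, 86, 87}, ∂A = {86}.

Closed sets in (X, τ) are complements of opens:
  closed(X, τ) = {∅, {83}, {85}, {86}, {83, 85}, {83, 86}, {84, 85}, {85, 86}, {83, 84, 85}, {83, 85, 86}, {84, 85, 86}, {85, 86, 87}, {83, 84, 85, 86}, {83, 85, 86, 87}, {84, 85, 86, 87}, {83, 84, 85, 86, 87}}.
int(A) = ⋃ {U ∈ τ : U ⊆ A}. Opens contained in A: ∅, {83}, {84}, {87}, {83, 84}, {83, 87}, {84, 87}, {83, 84, 87}, {84, 85, 87}, {83, 84, 85, 87}.
Taking the union of these: int(A) = {83, 84, 85, 87}.
cl(A) = ⋂ {C closed : A ⊆ C}. Closed sets containing A: {83, 84, 85, 86, 87}.
Intersecting these: cl(A) = {83, 84, 85, 86, 87}.
∂A = cl(A) ∖ int(A) = {83, 84, 85, 86, 87} ∖ {83, 84, 85, 87} = {86}.


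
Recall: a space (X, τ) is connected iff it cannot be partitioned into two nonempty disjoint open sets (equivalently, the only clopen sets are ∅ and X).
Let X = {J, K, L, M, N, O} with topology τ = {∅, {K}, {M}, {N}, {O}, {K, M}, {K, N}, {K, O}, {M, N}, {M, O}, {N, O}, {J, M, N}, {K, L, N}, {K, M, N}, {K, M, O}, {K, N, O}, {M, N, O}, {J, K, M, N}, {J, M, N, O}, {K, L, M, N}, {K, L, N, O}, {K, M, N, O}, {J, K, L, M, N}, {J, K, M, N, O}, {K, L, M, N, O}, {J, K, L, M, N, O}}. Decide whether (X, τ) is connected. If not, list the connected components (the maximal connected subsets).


(X, τ) is disconnected; components = [{O}, {J, K, L, M, N}].

Find clopen sets (U ∈ τ with X ∖ U ∈ τ):
  U = ∅, X ∖ U = {J, K, L, M, N, O} — both open, so U is clopen.
  U = {O}, X ∖ U = {J, K, L, M, N} — both open, so U is clopen.
  U = {J, K, L, M, N}, X ∖ U = {O} — both open, so U is clopen.
  U = {J, K, L, M, N, O}, X ∖ U = ∅ — both open, so U is clopen.
Nontrivial clopen(s) exist: e.g. {J, K, L, M, N}. So (X, τ) is disconnected.
Compute connected components by grouping points that agree on all clopens:
  component: {O}
  component: {J, K, L, M, N}


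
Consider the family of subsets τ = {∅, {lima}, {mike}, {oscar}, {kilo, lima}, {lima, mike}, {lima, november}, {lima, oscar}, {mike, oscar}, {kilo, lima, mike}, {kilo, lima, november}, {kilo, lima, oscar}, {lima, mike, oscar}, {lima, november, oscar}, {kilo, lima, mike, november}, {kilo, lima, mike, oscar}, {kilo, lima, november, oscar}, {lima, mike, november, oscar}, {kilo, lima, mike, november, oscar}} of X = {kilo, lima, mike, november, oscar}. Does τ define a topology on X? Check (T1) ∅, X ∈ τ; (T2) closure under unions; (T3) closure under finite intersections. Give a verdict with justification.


τ is NOT a topology on X.

Axiom (T1): ∅ ∈ τ? Yes; X ∈ τ? Yes.
Axiom (T2/T3): check pairwise unions and intersections of members of τ.
Counterexample for (T2): {mike} ∪ {lima, november} = {lima, mike, november} ∉ τ. Therefore τ is NOT a topology.


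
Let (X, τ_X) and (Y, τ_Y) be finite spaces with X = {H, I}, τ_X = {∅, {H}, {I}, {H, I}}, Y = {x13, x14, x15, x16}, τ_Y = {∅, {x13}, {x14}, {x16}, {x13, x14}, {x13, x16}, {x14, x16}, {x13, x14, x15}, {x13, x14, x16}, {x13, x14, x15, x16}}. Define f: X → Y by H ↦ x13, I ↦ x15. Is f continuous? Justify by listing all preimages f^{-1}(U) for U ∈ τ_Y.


f IS continuous.

Compute f^{-1}(U) for each U ∈ τ_Y:
  U = ∅: f^{-1}(U) = ∅ ∈ τ_X ✓.
  U = {x13}: f^{-1}(U) = {H} ∈ τ_X ✓.
  U = {x14}: f^{-1}(U) = ∅ ∈ τ_X ✓.
  U = {x16}: f^{-1}(U) = ∅ ∈ τ_X ✓.
  U = {x13, x14}: f^{-1}(U) = {H} ∈ τ_X ✓.
  U = {x13, x16}: f^{-1}(U) = {H} ∈ τ_X ✓.
  U = {x14, x16}: f^{-1}(U) = ∅ ∈ τ_X ✓.
  U = {x13, x14, x15}: f^{-1}(U) = {H, I} ∈ τ_X ✓.
  U = {x13, x14, x16}: f^{-1}(U) = {H} ∈ τ_X ✓.
  U = {x13, x14, x15, x16}: f^{-1}(U) = {H, I} ∈ τ_X ✓.
Every preimage lies in τ_X, so f IS continuous.


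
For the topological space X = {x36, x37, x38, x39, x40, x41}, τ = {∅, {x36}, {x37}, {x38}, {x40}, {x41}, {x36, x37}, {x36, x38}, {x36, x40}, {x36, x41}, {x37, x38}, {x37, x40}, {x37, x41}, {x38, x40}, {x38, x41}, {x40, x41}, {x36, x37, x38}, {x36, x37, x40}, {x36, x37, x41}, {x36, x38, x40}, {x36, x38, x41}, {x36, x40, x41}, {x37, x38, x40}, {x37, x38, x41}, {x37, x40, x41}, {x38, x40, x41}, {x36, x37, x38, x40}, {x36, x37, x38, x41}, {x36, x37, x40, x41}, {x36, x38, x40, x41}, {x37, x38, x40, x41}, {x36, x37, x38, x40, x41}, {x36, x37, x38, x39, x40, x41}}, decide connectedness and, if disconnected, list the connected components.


(X, τ) is connected.

Find clopen sets (U ∈ τ with X ∖ U ∈ τ):
  U = ∅, X ∖ U = {x36, x37, x38, x39, x40, x41} — both open, so U is clopen.
  U = {x36, x37, x38, x39, x40, x41}, X ∖ U = ∅ — both open, so U is clopen.
Only trivial clopens (∅ and X) exist, so (X, τ) is connected.
Compute connected components by grouping points that agree on all clopens:
  component: {x36, x37, x38, x39, x40, x41}


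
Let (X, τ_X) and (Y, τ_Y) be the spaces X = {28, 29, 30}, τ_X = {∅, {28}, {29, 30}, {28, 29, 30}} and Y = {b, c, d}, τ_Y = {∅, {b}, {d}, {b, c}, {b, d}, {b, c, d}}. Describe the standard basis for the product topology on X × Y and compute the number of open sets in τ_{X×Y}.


Basis B = {∅ × ∅, {28} × {b}, {28} × {d}, {28} × {b, c}, {28} × {b, d}, {29, 30} × {b}, {29, 30} × {d}, {28} × {b, c, d}, {28, 29, 30} × {b}, {28, 29, 30} × {d}, {29, 30} × {b, c}, {29, 30} × {b, d}, {28, 29, 30} × {b, c}, {28, 29, 30} × {b, d}, {29, 30} × {b, c, d}, {28, 29, 30} × {b, c, d}}; |τ_{X×Y}| = 36.

Enumerate products U × V with U ∈ τ_X, V ∈ τ_Y (deduplicated):
  ∅ × ∅ = {} (∅)
  {28} × {b} = {(28,b)}
  {28} × {d} = {(28,d)}
  {28} × {b, c} = {(28,b), (28,c)}
  {28} × {b, d} = {(28,b), (28,d)}
  {29, 30} × {b} = {(29,b), (30,b)}
  {29, 30} × {d} = {(29,d), (30,d)}
  {28} × {b, c, d} = {(28,b), (28,c), (28,d)}
  {28, 29, 30} × {b} = {(28,b), (29,b), (30,b)}
  {28, 29, 30} × {d} = {(28,d), (29,d), (30,d)}
  {29, 30} × {b, c} = {(29,b), (29,c), (30,b), (30,c)}
  {29, 30} × {b, d} = {(29,b), (29,d), (30,b), (30,d)}
  {28, 29, 30} × {b, c} = {(28,b), (28,c), (29,b), (29,c), (30,b), (30,c)}
  {28, 29, 30} × {b, d} = {(28,b), (28,d), (29,b), (29,d), (30,b), (30,d)}
  {29, 30} × {b, c, d} = {(29,b), (29,c), (29,d), (30,b), (30,c), (30,d)}
  {28, 29, 30} × {b, c, d} = {(28,b), (28,c), (28,d), (29,b), (29,c), (29,d), (30,b), (30,c), (30,d)}
These 16 distinct sets form the basis B.
Close under arbitrary unions to get τ_{X×Y}; counting gives |τ_{X×Y}| = 36.


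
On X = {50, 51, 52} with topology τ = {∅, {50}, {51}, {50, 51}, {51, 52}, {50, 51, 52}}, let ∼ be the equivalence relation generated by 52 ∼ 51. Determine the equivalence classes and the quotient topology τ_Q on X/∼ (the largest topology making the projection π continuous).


X/∼ = {[50], [51=52]}; |τ_Q| = 4.

Equivalence classes: [50], [51=52].
Quotient map π: X → X/∼ sends 50 ↦ [50], 51 ↦ [51=52], 52 ↦ [51=52].
For each subset V ⊆ X/∼, compute π^{-1}(V) ⊆ X and check whether π^{-1}(V) ∈ τ. V is open in τ_Q iff π^{-1}(V) ∈ τ.
  V = {}: π^{-1}(V) = ∅ ∈ τ ✓.
  V = {[50]}: π^{-1}(V) = {50} ∈ τ ✓.
  V = {[51=52]}: π^{-1}(V) = {51, 52} ∈ τ ✓.
  V = {[50], [51=52]}: π^{-1}(V) = {50, 51, 52} ∈ τ ✓.
Open sets in the quotient: τ_Q = {{}, {[50]}, {[51=52]}, {[50], [51=52]}} (4 elements).


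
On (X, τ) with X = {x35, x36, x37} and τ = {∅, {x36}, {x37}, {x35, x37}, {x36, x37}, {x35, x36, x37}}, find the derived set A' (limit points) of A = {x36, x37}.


A' = {x35}

For each x ∈ X, list the open sets U ∈ τ with x ∈ U, then check whether U ∩ (A ∖ {x}) ≠ ∅ for every such U.
  x = x35: opens ∋ x are {x35, x37}, {x35, x36, x37}; each meets A ∖ {x35}, so x IS a limit point.
  x = x36: open {x36} ∋ x has {x36} ∩ (A ∖ {x36}) = ∅, so x is NOT a limit point.
  x = x37: open {x37} ∋ x has {x37} ∩ (A ∖ {x37}) = ∅, so x is NOT a limit point.
Collecting: A' = {x35}.


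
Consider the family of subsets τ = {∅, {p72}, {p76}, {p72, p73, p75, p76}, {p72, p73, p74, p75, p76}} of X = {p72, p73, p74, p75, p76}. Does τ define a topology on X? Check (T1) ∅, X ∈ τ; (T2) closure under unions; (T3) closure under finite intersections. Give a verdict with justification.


τ is NOT a topology on X.

Axiom (T1): ∅ ∈ τ? Yes; X ∈ τ? Yes.
Axiom (T2/T3): check pairwise unions and intersections of members of τ.
Counterexample for (T2): {p72} ∪ {p76} = {p72, p76} ∉ τ. Therefore τ is NOT a topology.


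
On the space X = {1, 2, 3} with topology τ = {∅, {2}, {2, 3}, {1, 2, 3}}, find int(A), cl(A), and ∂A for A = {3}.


int(A) = ∅, cl(A) = {1, 3}, ∂A = {1, 3}.

Closed sets in (X, τ) are complements of opens:
  closed(X, τ) = {∅, {1}, {1, 3}, {1, 2, 3}}.
int(A) = ⋃ {U ∈ τ : U ⊆ A}. Opens contained in A: ∅.
Taking the union of these: int(A) = ∅.
cl(A) = ⋂ {C closed : A ⊆ C}. Closed sets containing A: {1, 3}, {1, 2, 3}.
Intersecting these: cl(A) = {1, 3}.
∂A = cl(A) ∖ int(A) = {1, 3} ∖ ∅ = {1, 3}.


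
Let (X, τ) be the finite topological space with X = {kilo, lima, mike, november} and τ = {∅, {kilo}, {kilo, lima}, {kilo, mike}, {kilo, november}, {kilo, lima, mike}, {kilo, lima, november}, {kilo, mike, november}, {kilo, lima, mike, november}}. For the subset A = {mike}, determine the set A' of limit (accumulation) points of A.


A' = ∅

For each x ∈ X, list the open sets U ∈ τ with x ∈ U, then check whether U ∩ (A ∖ {x}) ≠ ∅ for every such U.
  x = kilo: open {kilo} ∋ x has {kilo} ∩ (A ∖ {kilo}) = ∅, so x is NOT a limit point.
  x = lima: open {kilo, lima} ∋ x has {kilo, lima} ∩ (A ∖ {lima}) = ∅, so x is NOT a limit point.
  x = mike: open {kilo, mike} ∋ x has {kilo, mike} ∩ (A ∖ {mike}) = ∅, so x is NOT a limit point.
  x = november: open {kilo, november} ∋ x has {kilo, november} ∩ (A ∖ {november}) = ∅, so x is NOT a limit point.
Collecting: A' = ∅.


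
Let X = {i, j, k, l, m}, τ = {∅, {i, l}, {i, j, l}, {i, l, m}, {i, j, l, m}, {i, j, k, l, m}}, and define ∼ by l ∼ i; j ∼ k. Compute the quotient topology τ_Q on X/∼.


X/∼ = {[i=l], [j=k], [m]}; |τ_Q| = 4.

Equivalence classes: [i=l], [j=k], [m].
Quotient map π: X → X/∼ sends i ↦ [i=l], j ↦ [j=k], k ↦ [j=k], l ↦ [i=l], m ↦ [m].
For each subset V ⊆ X/∼, compute π^{-1}(V) ⊆ X and check whether π^{-1}(V) ∈ τ. V is open in τ_Q iff π^{-1}(V) ∈ τ.
  V = {}: π^{-1}(V) = ∅ ∈ τ ✓.
  V = {[i=l]}: π^{-1}(V) = {i, l} ∈ τ ✓.
  V = {[j=k]}: π^{-1}(V) = {j, k} ∉ τ ✗.
  V = {[i=l], [j=k]}: π^{-1}(V) = {i, j, k, l} ∉ τ ✗.
  V = {[m]}: π^{-1}(V) = {m} ∉ τ ✗.
  V = {[i=l], [m]}: π^{-1}(V) = {i, l, m} ∈ τ ✓.
  V = {[j=k], [m]}: π^{-1}(V) = {j, k, m} ∉ τ ✗.
  V = {[i=l], [j=k], [m]}: π^{-1}(V) = {i, j, k, l, m} ∈ τ ✓.
Open sets in the quotient: τ_Q = {{}, {[i=l]}, {[i=l], [m]}, {[i=l], [j=k], [m]}} (4 elements).


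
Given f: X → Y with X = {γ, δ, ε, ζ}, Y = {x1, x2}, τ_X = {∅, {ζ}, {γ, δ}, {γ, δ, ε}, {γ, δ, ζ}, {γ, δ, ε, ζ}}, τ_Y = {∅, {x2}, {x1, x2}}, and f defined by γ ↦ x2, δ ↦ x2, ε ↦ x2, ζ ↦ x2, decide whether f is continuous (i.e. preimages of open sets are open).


f IS continuous.

Compute f^{-1}(U) for each U ∈ τ_Y:
  U = ∅: f^{-1}(U) = ∅ ∈ τ_X ✓.
  U = {x2}: f^{-1}(U) = {γ, δ, ε, ζ} ∈ τ_X ✓.
  U = {x1, x2}: f^{-1}(U) = {γ, δ, ε, ζ} ∈ τ_X ✓.
Every preimage lies in τ_X, so f IS continuous.


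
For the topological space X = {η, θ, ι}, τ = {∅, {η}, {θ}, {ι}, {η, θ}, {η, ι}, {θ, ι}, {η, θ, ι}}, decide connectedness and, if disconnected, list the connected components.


(X, τ) is disconnected; components = [{η}, {θ}, {ι}].

Find clopen sets (U ∈ τ with X ∖ U ∈ τ):
  U = ∅, X ∖ U = {η, θ, ι} — both open, so U is clopen.
  U = {η}, X ∖ U = {θ, ι} — both open, so U is clopen.
  U = {θ}, X ∖ U = {η, ι} — both open, so U is clopen.
  U = {ι}, X ∖ U = {η, θ} — both open, so U is clopen.
  U = {η, θ}, X ∖ U = {ι} — both open, so U is clopen.
  U = {η, ι}, X ∖ U = {θ} — both open, so U is clopen.
  U = {θ, ι}, X ∖ U = {η} — both open, so U is clopen.
  U = {η, θ, ι}, X ∖ U = ∅ — both open, so U is clopen.
Nontrivial clopen(s) exist: e.g. {θ, ι}. So (X, τ) is disconnected.
Compute connected components by grouping points that agree on all clopens:
  component: {η}
  component: {θ}
  component: {ι}


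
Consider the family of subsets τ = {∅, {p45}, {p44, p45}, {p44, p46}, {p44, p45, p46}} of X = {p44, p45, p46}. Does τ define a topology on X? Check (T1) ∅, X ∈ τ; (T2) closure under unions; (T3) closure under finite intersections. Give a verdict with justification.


τ is NOT a topology on X.

Axiom (T1): ∅ ∈ τ? Yes; X ∈ τ? Yes.
Axiom (T2/T3): check pairwise unions and intersections of members of τ.
Counterexample for (T3): {p44, p45} ∩ {p44, p46} = {p44} ∉ τ. Therefore τ is NOT a topology.


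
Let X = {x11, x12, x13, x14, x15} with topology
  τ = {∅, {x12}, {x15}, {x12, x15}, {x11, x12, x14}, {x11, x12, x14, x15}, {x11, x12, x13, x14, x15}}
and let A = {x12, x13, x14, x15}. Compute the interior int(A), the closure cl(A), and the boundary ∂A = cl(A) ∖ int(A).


int(A) = {x12, x15}, cl(A) = {x11, x12, x13, x14, x15}, ∂A = {x11, x13, x14}.

Closed sets in (X, τ) are complements of opens:
  closed(X, τ) = {∅, {x13}, {x13, x15}, {x11, x13, x14}, {x11, x12, x13, x14}, {x11, x13, x14, x15}, {x11, x12, x13, x14, x15}}.
int(A) = ⋃ {U ∈ τ : U ⊆ A}. Opens contained in A: ∅, {x12}, {x15}, {x12, x15}.
Taking the union of these: int(A) = {x12, x15}.
cl(A) = ⋂ {C closed : A ⊆ C}. Closed sets containing A: {x11, x12, x13, x14, x15}.
Intersecting these: cl(A) = {x11, x12, x13, x14, x15}.
∂A = cl(A) ∖ int(A) = {x11, x12, x13, x14, x15} ∖ {x12, x15} = {x11, x13, x14}.


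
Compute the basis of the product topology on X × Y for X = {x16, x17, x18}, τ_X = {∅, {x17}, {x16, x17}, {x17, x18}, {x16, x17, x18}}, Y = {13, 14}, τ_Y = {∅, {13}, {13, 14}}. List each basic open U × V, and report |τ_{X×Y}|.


Basis B = {∅ × ∅, {x17} × {13}, {x16, x17} × {13}, {x17} × {13, 14}, {x17, x18} × {13}, {x16, x17, x18} × {13}, {x16, x17} × {13, 14}, {x17, x18} × {13, 14}, {x16, x17, x18} × {13, 14}}; |τ_{X×Y}| = 14.

Enumerate products U × V with U ∈ τ_X, V ∈ τ_Y (deduplicated):
  ∅ × ∅ = {} (∅)
  {x17} × {13} = {(x17,13)}
  {x16, x17} × {13} = {(x16,13), (x17,13)}
  {x17} × {13, 14} = {(x17,13), (x17,14)}
  {x17, x18} × {13} = {(x17,13), (x18,13)}
  {x16, x17, x18} × {13} = {(x16,13), (x17,13), (x18,13)}
  {x16, x17} × {13, 14} = {(x16,13), (x16,14), (x17,13), (x17,14)}
  {x17, x18} × {13, 14} = {(x17,13), (x17,14), (x18,13), (x18,14)}
  {x16, x17, x18} × {13, 14} = {(x16,13), (x16,14), (x17,13), (x17,14), (x18,13), (x18,14)}
These 9 distinct sets form the basis B.
Close under arbitrary unions to get τ_{X×Y}; counting gives |τ_{X×Y}| = 14.


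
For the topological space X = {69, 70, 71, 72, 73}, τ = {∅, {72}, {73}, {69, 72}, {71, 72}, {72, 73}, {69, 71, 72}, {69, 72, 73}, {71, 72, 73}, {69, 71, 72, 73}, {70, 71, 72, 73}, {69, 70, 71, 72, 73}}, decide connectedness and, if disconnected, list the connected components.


(X, τ) is connected.

Find clopen sets (U ∈ τ with X ∖ U ∈ τ):
  U = ∅, X ∖ U = {69, 70, 71, 72, 73} — both open, so U is clopen.
  U = {69, 70, 71, 72, 73}, X ∖ U = ∅ — both open, so U is clopen.
Only trivial clopens (∅ and X) exist, so (X, τ) is connected.
Compute connected components by grouping points that agree on all clopens:
  component: {69, 70, 71, 72, 73}


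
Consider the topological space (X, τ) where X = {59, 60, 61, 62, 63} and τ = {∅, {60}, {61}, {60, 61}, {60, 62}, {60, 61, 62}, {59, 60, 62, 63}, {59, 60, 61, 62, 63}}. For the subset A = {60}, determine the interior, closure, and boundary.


int(A) = {60}, cl(A) = {59, 60, 62, 63}, ∂A = {59, 62, 63}.

Closed sets in (X, τ) are complements of opens:
  closed(X, τ) = {∅, {61}, {59, 63}, {59, 61, 63}, {59, 62, 63}, {59, 60, 62, 63}, {59, 61, 62, 63}, {59, 60, 61, 62, 63}}.
int(A) = ⋃ {U ∈ τ : U ⊆ A}. Opens contained in A: ∅, {60}.
Taking the union of these: int(A) = {60}.
cl(A) = ⋂ {C closed : A ⊆ C}. Closed sets containing A: {59, 60, 62, 63}, {59, 60, 61, 62, 63}.
Intersecting these: cl(A) = {59, 60, 62, 63}.
∂A = cl(A) ∖ int(A) = {59, 60, 62, 63} ∖ {60} = {59, 62, 63}.


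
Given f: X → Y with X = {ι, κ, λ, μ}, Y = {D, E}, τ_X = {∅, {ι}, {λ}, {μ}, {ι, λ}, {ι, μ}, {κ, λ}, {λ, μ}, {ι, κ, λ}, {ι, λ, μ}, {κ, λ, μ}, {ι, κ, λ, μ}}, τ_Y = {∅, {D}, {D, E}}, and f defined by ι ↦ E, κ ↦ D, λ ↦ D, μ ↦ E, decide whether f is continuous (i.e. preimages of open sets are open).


f IS continuous.

Compute f^{-1}(U) for each U ∈ τ_Y:
  U = ∅: f^{-1}(U) = ∅ ∈ τ_X ✓.
  U = {D}: f^{-1}(U) = {κ, λ} ∈ τ_X ✓.
  U = {D, E}: f^{-1}(U) = {ι, κ, λ, μ} ∈ τ_X ✓.
Every preimage lies in τ_X, so f IS continuous.


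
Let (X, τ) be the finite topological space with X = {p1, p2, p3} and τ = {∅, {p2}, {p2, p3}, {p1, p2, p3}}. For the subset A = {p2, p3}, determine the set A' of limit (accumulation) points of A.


A' = {p1, p3}

For each x ∈ X, list the open sets U ∈ τ with x ∈ U, then check whether U ∩ (A ∖ {x}) ≠ ∅ for every such U.
  x = p1: opens ∋ x are {p1, p2, p3}; each meets A ∖ {p1}, so x IS a limit point.
  x = p2: open {p2} ∋ x has {p2} ∩ (A ∖ {p2}) = ∅, so x is NOT a limit point.
  x = p3: opens ∋ x are {p2, p3}, {p1, p2, p3}; each meets A ∖ {p3}, so x IS a limit point.
Collecting: A' = {p1, p3}.


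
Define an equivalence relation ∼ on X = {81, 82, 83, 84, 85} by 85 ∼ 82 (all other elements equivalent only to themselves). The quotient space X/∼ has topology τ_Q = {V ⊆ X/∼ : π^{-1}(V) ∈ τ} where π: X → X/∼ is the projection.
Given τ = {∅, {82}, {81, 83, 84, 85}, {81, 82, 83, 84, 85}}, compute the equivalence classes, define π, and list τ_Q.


X/∼ = {[81], [82=85], [83], [84]}; |τ_Q| = 2.

Equivalence classes: [81], [82=85], [83], [84].
Quotient map π: X → X/∼ sends 81 ↦ [81], 82 ↦ [82=85], 83 ↦ [83], 84 ↦ [84], 85 ↦ [82=85].
For each subset V ⊆ X/∼, compute π^{-1}(V) ⊆ X and check whether π^{-1}(V) ∈ τ. V is open in τ_Q iff π^{-1}(V) ∈ τ.
  V = {}: π^{-1}(V) = ∅ ∈ τ ✓.
  V = {[81]}: π^{-1}(V) = {81} ∉ τ ✗.
  V = {[82=85]}: π^{-1}(V) = {82, 85} ∉ τ ✗.
  V = {[81], [82=85]}: π^{-1}(V) = {81, 82, 85} ∉ τ ✗.
  V = {[83]}: π^{-1}(V) = {83} ∉ τ ✗.
  V = {[81], [83]}: π^{-1}(V) = {81, 83} ∉ τ ✗.
  V = {[82=85], [83]}: π^{-1}(V) = {82, 83, 85} ∉ τ ✗.
  V = {[81], [82=85], [83]}: π^{-1}(V) = {81, 82, 83, 85} ∉ τ ✗.
  V = {[84]}: π^{-1}(V) = {84} ∉ τ ✗.
  V = {[81], [84]}: π^{-1}(V) = {81, 84} ∉ τ ✗.
  V = {[82=85], [84]}: π^{-1}(V) = {82, 84, 85} ∉ τ ✗.
  V = {[81], [82=85], [84]}: π^{-1}(V) = {81, 82, 84, 85} ∉ τ ✗.
  V = {[83], [84]}: π^{-1}(V) = {83, 84} ∉ τ ✗.
  V = {[81], [83], [84]}: π^{-1}(V) = {81, 83, 84} ∉ τ ✗.
  V = {[82=85], [83], [84]}: π^{-1}(V) = {82, 83, 84, 85} ∉ τ ✗.
  V = {[81], [82=85], [83], [84]}: π^{-1}(V) = {81, 82, 83, 84, 85} ∈ τ ✓.
Open sets in the quotient: τ_Q = {{}, {[81], [82=85], [83], [84]}} (2 elements).


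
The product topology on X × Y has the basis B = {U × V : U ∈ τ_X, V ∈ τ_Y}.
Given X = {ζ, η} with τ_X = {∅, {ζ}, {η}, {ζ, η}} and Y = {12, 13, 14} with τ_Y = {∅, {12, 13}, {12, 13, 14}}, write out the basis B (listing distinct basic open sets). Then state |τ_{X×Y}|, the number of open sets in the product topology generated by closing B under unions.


Basis B = {∅ × ∅, {ζ} × {12, 13}, {η} × {12, 13}, {ζ} × {12, 13, 14}, {η} × {12, 13, 14}, {ζ, η} × {12, 13}, {ζ, η} × {12, 13, 14}}; |τ_{X×Y}| = 9.

Enumerate products U × V with U ∈ τ_X, V ∈ τ_Y (deduplicated):
  ∅ × ∅ = {} (∅)
  {ζ} × {12, 13} = {(ζ,12), (ζ,13)}
  {η} × {12, 13} = {(η,12), (η,13)}
  {ζ} × {12, 13, 14} = {(ζ,12), (ζ,13), (ζ,14)}
  {η} × {12, 13, 14} = {(η,12), (η,13), (η,14)}
  {ζ, η} × {12, 13} = {(ζ,12), (ζ,13), (η,12), (η,13)}
  {ζ, η} × {12, 13, 14} = {(ζ,12), (ζ,13), (ζ,14), (η,12), (η,13), (η,14)}
These 7 distinct sets form the basis B.
Close under arbitrary unions to get τ_{X×Y}; counting gives |τ_{X×Y}| = 9.


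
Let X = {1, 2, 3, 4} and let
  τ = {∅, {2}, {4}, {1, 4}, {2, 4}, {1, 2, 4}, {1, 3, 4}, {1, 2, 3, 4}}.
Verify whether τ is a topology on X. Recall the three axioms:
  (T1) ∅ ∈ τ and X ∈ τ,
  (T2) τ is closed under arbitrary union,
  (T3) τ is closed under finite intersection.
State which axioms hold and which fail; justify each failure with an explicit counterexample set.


τ IS a topology on X.

Axiom (T1): ∅ ∈ τ? Yes; X ∈ τ? Yes.
Axiom (T2/T3): check pairwise unions and intersections of members of τ.
All pairwise intersections and unions checked — each lies in τ. Therefore τ satisfies (T1), (T2), (T3): it IS a topology on X.


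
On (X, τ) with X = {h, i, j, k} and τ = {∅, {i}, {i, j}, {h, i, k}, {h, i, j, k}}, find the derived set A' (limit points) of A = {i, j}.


A' = {h, j, k}

For each x ∈ X, list the open sets U ∈ τ with x ∈ U, then check whether U ∩ (A ∖ {x}) ≠ ∅ for every such U.
  x = h: opens ∋ x are {h, i, k}, {h, i, j, k}; each meets A ∖ {h}, so x IS a limit point.
  x = i: open {i} ∋ x has {i} ∩ (A ∖ {i}) = ∅, so x is NOT a limit point.
  x = j: opens ∋ x are {i, j}, {h, i, j, k}; each meets A ∖ {j}, so x IS a limit point.
  x = k: opens ∋ x are {h, i, k}, {h, i, j, k}; each meets A ∖ {k}, so x IS a limit point.
Collecting: A' = {h, j, k}.


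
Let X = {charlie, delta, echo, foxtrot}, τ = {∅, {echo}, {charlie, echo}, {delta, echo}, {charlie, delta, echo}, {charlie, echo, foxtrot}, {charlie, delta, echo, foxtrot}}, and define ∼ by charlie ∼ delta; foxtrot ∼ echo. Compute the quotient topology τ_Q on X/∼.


X/∼ = {[charlie=delta], [echo=foxtrot]}; |τ_Q| = 2.

Equivalence classes: [charlie=delta], [echo=foxtrot].
Quotient map π: X → X/∼ sends charlie ↦ [charlie=delta], delta ↦ [charlie=delta], echo ↦ [echo=foxtrot], foxtrot ↦ [echo=foxtrot].
For each subset V ⊆ X/∼, compute π^{-1}(V) ⊆ X and check whether π^{-1}(V) ∈ τ. V is open in τ_Q iff π^{-1}(V) ∈ τ.
  V = {}: π^{-1}(V) = ∅ ∈ τ ✓.
  V = {[charlie=delta]}: π^{-1}(V) = {charlie, delta} ∉ τ ✗.
  V = {[echo=foxtrot]}: π^{-1}(V) = {echo, foxtrot} ∉ τ ✗.
  V = {[charlie=delta], [echo=foxtrot]}: π^{-1}(V) = {charlie, delta, echo, foxtrot} ∈ τ ✓.
Open sets in the quotient: τ_Q = {{}, {[charlie=delta], [echo=foxtrot]}} (2 elements).


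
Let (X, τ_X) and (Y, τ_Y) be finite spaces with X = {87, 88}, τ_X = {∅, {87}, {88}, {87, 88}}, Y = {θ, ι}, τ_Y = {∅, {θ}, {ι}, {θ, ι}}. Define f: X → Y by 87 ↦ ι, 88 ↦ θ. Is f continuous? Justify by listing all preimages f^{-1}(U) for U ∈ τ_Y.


f IS continuous.

Compute f^{-1}(U) for each U ∈ τ_Y:
  U = ∅: f^{-1}(U) = ∅ ∈ τ_X ✓.
  U = {θ}: f^{-1}(U) = {88} ∈ τ_X ✓.
  U = {ι}: f^{-1}(U) = {87} ∈ τ_X ✓.
  U = {θ, ι}: f^{-1}(U) = {87, 88} ∈ τ_X ✓.
Every preimage lies in τ_X, so f IS continuous.


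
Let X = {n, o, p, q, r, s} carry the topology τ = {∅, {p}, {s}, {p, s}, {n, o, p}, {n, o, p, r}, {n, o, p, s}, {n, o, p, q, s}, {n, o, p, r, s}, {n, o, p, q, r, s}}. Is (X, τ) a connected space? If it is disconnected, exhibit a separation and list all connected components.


(X, τ) is connected.

Find clopen sets (U ∈ τ with X ∖ U ∈ τ):
  U = ∅, X ∖ U = {n, o, p, q, r, s} — both open, so U is clopen.
  U = {n, o, p, q, r, s}, X ∖ U = ∅ — both open, so U is clopen.
Only trivial clopens (∅ and X) exist, so (X, τ) is connected.
Compute connected components by grouping points that agree on all clopens:
  component: {n, o, p, q, r, s}


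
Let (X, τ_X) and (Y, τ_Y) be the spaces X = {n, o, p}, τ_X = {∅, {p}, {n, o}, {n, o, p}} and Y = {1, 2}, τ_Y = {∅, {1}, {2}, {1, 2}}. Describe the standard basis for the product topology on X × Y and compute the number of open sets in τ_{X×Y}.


Basis B = {∅ × ∅, {p} × {1}, {p} × {2}, {n, o} × {1}, {n, o} × {2}, {p} × {1, 2}, {n, o, p} × {1}, {n, o, p} × {2}, {n, o} × {1, 2}, {n, o, p} × {1, 2}}; |τ_{X×Y}| = 16.

Enumerate products U × V with U ∈ τ_X, V ∈ τ_Y (deduplicated):
  ∅ × ∅ = {} (∅)
  {p} × {1} = {(p,1)}
  {p} × {2} = {(p,2)}
  {n, o} × {1} = {(n,1), (o,1)}
  {n, o} × {2} = {(n,2), (o,2)}
  {p} × {1, 2} = {(p,1), (p,2)}
  {n, o, p} × {1} = {(n,1), (o,1), (p,1)}
  {n, o, p} × {2} = {(n,2), (o,2), (p,2)}
  {n, o} × {1, 2} = {(n,1), (n,2), (o,1), (o,2)}
  {n, o, p} × {1, 2} = {(n,1), (n,2), (o,1), (o,2), (p,1), (p,2)}
These 10 distinct sets form the basis B.
Close under arbitrary unions to get τ_{X×Y}; counting gives |τ_{X×Y}| = 16.


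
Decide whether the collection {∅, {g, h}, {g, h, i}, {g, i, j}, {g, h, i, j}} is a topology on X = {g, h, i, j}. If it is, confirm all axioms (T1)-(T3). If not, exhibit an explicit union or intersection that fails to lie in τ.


τ is NOT a topology on X.

Axiom (T1): ∅ ∈ τ? Yes; X ∈ τ? Yes.
Axiom (T2/T3): check pairwise unions and intersections of members of τ.
Counterexample for (T3): {g, h} ∩ {g, i, j} = {g} ∉ τ. Therefore τ is NOT a topology.


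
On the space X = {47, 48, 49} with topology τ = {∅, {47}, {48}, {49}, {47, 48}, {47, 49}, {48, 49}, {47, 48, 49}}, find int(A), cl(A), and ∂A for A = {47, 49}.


int(A) = {47, 49}, cl(A) = {47, 49}, ∂A = ∅.

Closed sets in (X, τ) are complements of opens:
  closed(X, τ) = {∅, {47}, {48}, {49}, {47, 48}, {47, 49}, {48, 49}, {47, 48, 49}}.
int(A) = ⋃ {U ∈ τ : U ⊆ A}. Opens contained in A: ∅, {47}, {49}, {47, 49}.
Taking the union of these: int(A) = {47, 49}.
cl(A) = ⋂ {C closed : A ⊆ C}. Closed sets containing A: {47, 49}, {47, 48, 49}.
Intersecting these: cl(A) = {47, 49}.
∂A = cl(A) ∖ int(A) = {47, 49} ∖ {47, 49} = ∅.
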